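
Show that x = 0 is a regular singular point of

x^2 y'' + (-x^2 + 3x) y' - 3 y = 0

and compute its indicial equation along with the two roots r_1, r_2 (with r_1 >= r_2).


Divide by x^2 to reach normal form y'' + P_1(x) y' + P_2(x) y = 0 with P_1(x) = -1 + 3/x and P_2(x) = -3/x^2.
x = 0 is a singular point because the y'-coefficient -1 + 3/x has a pole at x = 0 and the y-coefficient -3/x^2 has a pole at x = 0.
It is a regular singular point because x P_1(x) = p(x) = 3 - x and x^2 P_2(x) = q(x) = -3 are polynomials, hence analytic at x = 0.
p(0) = 3,  q(0) = -3.
Indicial equation: r(r-1) + p(0) r + q(0) = 0, i.e. r^2 + (p(0) - 1) r + q(0) = 0, i.e. r^2 + 2 r - 3 = 0.
Discriminant: (2)^2 - 4(-3) = 16, so r = (-2 ± 4)/2.
Solving: r_1 = 1, r_2 = -3.

indicial: r^2 + 2 r - 3 = 0; roots r_1 = 1, r_2 = -3


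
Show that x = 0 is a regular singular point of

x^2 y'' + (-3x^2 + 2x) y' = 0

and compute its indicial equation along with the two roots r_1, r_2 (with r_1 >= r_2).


Divide by x^2 to reach normal form y'' + P_1(x) y' + P_2(x) y = 0 with P_1(x) = -3 + 2/x and P_2(x) = 0.
x = 0 is a singular point because the y'-coefficient -3 + 2/x has a pole at x = 0.
It is a regular singular point because x P_1(x) = p(x) = 2 - 3x and x^2 P_2(x) = q(x) = 0 are polynomials, hence analytic at x = 0.
p(0) = 2,  q(0) = 0.
Indicial equation: r(r-1) + p(0) r + q(0) = 0, i.e. r^2 + (p(0) - 1) r + q(0) = 0, i.e. r^2 + 1 r = 0.
Discriminant: (1)^2 - 4(0) = 1, so r = (-1 ± 1)/2.
Solving: r_1 = 0, r_2 = -1.

indicial: r^2 + 1 r = 0; roots r_1 = 0, r_2 = -1


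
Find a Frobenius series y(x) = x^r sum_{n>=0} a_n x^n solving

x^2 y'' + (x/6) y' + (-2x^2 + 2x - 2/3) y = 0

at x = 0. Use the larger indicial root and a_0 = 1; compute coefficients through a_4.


Write in Frobenius form y'' + (p(x)/x) y' + (q(x)/x^2) y = 0:
  p(x) = 1/6,  q(x) = -2x^2 + 2x - 2/3.
Indicial equation: r(r-1) + (1/6) r + (-2/3) = 0 -> roots r_1 = 4/3, r_2 = -1/2.
Take r = r_1 = 4/3. Let y(x) = x^r sum_{n>=0} a_n x^n with a_0 = 1.
Substitute y = x^r sum a_n x^n and match x^{r+n}. The recurrence is
  D(n) a_n + 2 a_{n-1} - 2 a_{n-2} = 0,  where D(n) = (r+n)(r+n-1) + (1/6)(r+n) + (-2/3).
  a_n = [-2 a_{n-1} + 2 a_{n-2}] / D(n).
Since the indicial polynomial factors as (r - r_1)(r - r_2), D(n) = (r_1 + n - r_1)(r_1 + n - r_2) = n(n + 11/6).
Evaluating step by step (a_0 = 1):
  n = 1: D(1) = 1(1 + 11/6) = 17/6; numerator = -2(1) = -2; a_1 = (-2)/(17/6) = -12/17
  n = 2: D(2) = 2(2 + 11/6) = 23/3; numerator = -2(-12/17) + 2(1) = 58/17; a_2 = (58/17)/(23/3) = 174/391
  n = 3: D(3) = 3(3 + 11/6) = 29/2; numerator = -2(174/391) + 2(-12/17) = -900/391; a_3 = (-900/391)/(29/2) = -1800/11339
  n = 4: D(4) = 4(4 + 11/6) = 70/3; numerator = -2(-1800/11339) + 2(174/391) = 13692/11339; a_4 = (13692/11339)/(70/3) = 2934/56695

r = 4/3; a_0 = 1; a_1 = -12/17; a_2 = 174/391; a_3 = -1800/11339; a_4 = 2934/56695


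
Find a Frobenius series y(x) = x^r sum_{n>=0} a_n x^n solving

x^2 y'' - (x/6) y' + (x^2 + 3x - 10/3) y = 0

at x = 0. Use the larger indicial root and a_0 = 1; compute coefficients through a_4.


Write in Frobenius form y'' + (p(x)/x) y' + (q(x)/x^2) y = 0:
  p(x) = -1/6,  q(x) = x^2 + 3x - 10/3.
Indicial equation: r(r-1) + (-1/6) r + (-10/3) = 0 -> roots r_1 = 5/2, r_2 = -4/3.
Take r = r_1 = 5/2. Let y(x) = x^r sum_{n>=0} a_n x^n with a_0 = 1.
Substitute y = x^r sum a_n x^n and match x^{r+n}. The recurrence is
  D(n) a_n + 3 a_{n-1} + 1 a_{n-2} = 0,  where D(n) = (r+n)(r+n-1) + (-1/6)(r+n) + (-10/3).
  a_n = [-3 a_{n-1} - 1 a_{n-2}] / D(n).
Since the indicial polynomial factors as (r - r_1)(r - r_2), D(n) = (r_1 + n - r_1)(r_1 + n - r_2) = n(n + 23/6).
Evaluating step by step (a_0 = 1):
  n = 1: D(1) = 1(1 + 23/6) = 29/6; numerator = -3(1) = -3; a_1 = (-3)/(29/6) = -18/29
  n = 2: D(2) = 2(2 + 23/6) = 35/3; numerator = -3(-18/29) - 1(1) = 25/29; a_2 = (25/29)/(35/3) = 15/203
  n = 3: D(3) = 3(3 + 23/6) = 41/2; numerator = -3(15/203) - 1(-18/29) = 81/203; a_3 = (81/203)/(41/2) = 162/8323
  n = 4: D(4) = 4(4 + 23/6) = 94/3; numerator = -3(162/8323) - 1(15/203) = -1101/8323; a_4 = (-1101/8323)/(94/3) = -3303/782362

r = 5/2; a_0 = 1; a_1 = -18/29; a_2 = 15/203; a_3 = 162/8323; a_4 = -3303/782362


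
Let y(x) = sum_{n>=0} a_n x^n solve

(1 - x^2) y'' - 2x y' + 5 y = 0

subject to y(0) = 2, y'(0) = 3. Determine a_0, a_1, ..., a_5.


Ansatz: y(x) = sum_{n>=0} a_n x^n, so y'(x) = sum_{n>=1} n a_n x^(n-1) and y''(x) = sum_{n>=2} n(n-1) a_n x^(n-2).
Substitute into P(x) y'' + Q(x) y' + R(x) y = 0 with P(x) = 1 - x^2, Q(x) = -2x, R(x) = 5, and match powers of x.
Initial conditions: a_0 = 2, a_1 = 3.
Setting the coefficient of each power of x to zero and solving order by order (substituting the coefficients already found):
  x^0: 2 a_2 + 5 a_0 = 0  ->  2 a_2 = -5 a_0 = -10  ->  a_2 = -5
  x^1: 6 a_3 + 3 a_1 = 0  ->  6 a_3 = -3 a_1 = -9  ->  a_3 = -3/2
  x^2: 12 a_4 - a_2 = 0  ->  12 a_4 = a_2 = -5  ->  a_4 = -5/12
  x^3: 20 a_5 - 7 a_3 = 0  ->  20 a_5 = 7 a_3 = -21/2  ->  a_5 = -21/40
Truncated series: y(x) = 2 + 3 x - 5 x^2 - (3/2) x^3 - (5/12) x^4 - (21/40) x^5 + O(x^6).

a_0 = 2; a_1 = 3; a_2 = -5; a_3 = -3/2; a_4 = -5/12; a_5 = -21/40


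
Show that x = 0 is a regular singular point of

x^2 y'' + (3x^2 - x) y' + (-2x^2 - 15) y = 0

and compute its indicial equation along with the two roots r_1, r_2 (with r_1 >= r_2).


Divide by x^2 to reach normal form y'' + P_1(x) y' + P_2(x) y = 0 with P_1(x) = 3 - 1/x and P_2(x) = -2 - 15/x^2.
x = 0 is a singular point because the y'-coefficient 3 - 1/x has a pole at x = 0 and the y-coefficient -2 - 15/x^2 has a pole at x = 0.
It is a regular singular point because x P_1(x) = p(x) = 3x - 1 and x^2 P_2(x) = q(x) = -2x^2 - 15 are polynomials, hence analytic at x = 0.
p(0) = -1,  q(0) = -15.
Indicial equation: r(r-1) + p(0) r + q(0) = 0, i.e. r^2 + (p(0) - 1) r + q(0) = 0, i.e. r^2 - 2 r - 15 = 0.
Discriminant: (-2)^2 - 4(-15) = 64, so r = (2 ± 8)/2.
Solving: r_1 = 5, r_2 = -3.

indicial: r^2 - 2 r - 15 = 0; roots r_1 = 5, r_2 = -3


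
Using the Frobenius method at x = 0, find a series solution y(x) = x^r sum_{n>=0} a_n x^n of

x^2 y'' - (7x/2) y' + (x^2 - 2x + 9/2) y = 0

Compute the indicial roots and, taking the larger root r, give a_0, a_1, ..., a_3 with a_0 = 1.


Write in Frobenius form y'' + (p(x)/x) y' + (q(x)/x^2) y = 0:
  p(x) = -7/2,  q(x) = x^2 - 2x + 9/2.
Indicial equation: r(r-1) + (-7/2) r + (9/2) = 0 -> roots r_1 = 3, r_2 = 3/2.
Take r = r_1 = 3. Let y(x) = x^r sum_{n>=0} a_n x^n with a_0 = 1.
Substitute y = x^r sum a_n x^n and match x^{r+n}. The recurrence is
  D(n) a_n - 2 a_{n-1} + 1 a_{n-2} = 0,  where D(n) = (r+n)(r+n-1) + (-7/2)(r+n) + (9/2).
  a_n = [2 a_{n-1} - 1 a_{n-2}] / D(n).
Since the indicial polynomial factors as (r - r_1)(r - r_2), D(n) = (r_1 + n - r_1)(r_1 + n - r_2) = n(n + 3/2).
Evaluating step by step (a_0 = 1):
  n = 1: D(1) = 1(1 + 3/2) = 5/2; numerator = 2(1) = 2; a_1 = (2)/(5/2) = 4/5
  n = 2: D(2) = 2(2 + 3/2) = 7; numerator = 2(4/5) - 1(1) = 3/5; a_2 = (3/5)/(7) = 3/35
  n = 3: D(3) = 3(3 + 3/2) = 27/2; numerator = 2(3/35) - 1(4/5) = -22/35; a_3 = (-22/35)/(27/2) = -44/945

r = 3; a_0 = 1; a_1 = 4/5; a_2 = 3/35; a_3 = -44/945


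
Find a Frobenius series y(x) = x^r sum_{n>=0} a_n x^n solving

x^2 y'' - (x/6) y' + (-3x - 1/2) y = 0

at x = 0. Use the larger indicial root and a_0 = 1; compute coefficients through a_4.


Write in Frobenius form y'' + (p(x)/x) y' + (q(x)/x^2) y = 0:
  p(x) = -1/6,  q(x) = -3x - 1/2.
Indicial equation: r(r-1) + (-1/6) r + (-1/2) = 0 -> roots r_1 = 3/2, r_2 = -1/3.
Take r = r_1 = 3/2. Let y(x) = x^r sum_{n>=0} a_n x^n with a_0 = 1.
Substitute y = x^r sum a_n x^n and match x^{r+n}. The recurrence is
  D(n) a_n - 3 a_{n-1} = 0,  where D(n) = (r+n)(r+n-1) + (-1/6)(r+n) + (-1/2).
  a_n = 3 / D(n) * a_{n-1}.
Since the indicial polynomial factors as (r - r_1)(r - r_2), D(n) = (r_1 + n - r_1)(r_1 + n - r_2) = n(n + 11/6).
Evaluating step by step (a_0 = 1):
  n = 1: D(1) = 1(1 + 11/6) = 17/6; numerator = 3(1) = 3; a_1 = (3)/(17/6) = 18/17
  n = 2: D(2) = 2(2 + 11/6) = 23/3; numerator = 3(18/17) = 54/17; a_2 = (54/17)/(23/3) = 162/391
  n = 3: D(3) = 3(3 + 11/6) = 29/2; numerator = 3(162/391) = 486/391; a_3 = (486/391)/(29/2) = 972/11339
  n = 4: D(4) = 4(4 + 11/6) = 70/3; numerator = 3(972/11339) = 2916/11339; a_4 = (2916/11339)/(70/3) = 4374/396865

r = 3/2; a_0 = 1; a_1 = 18/17; a_2 = 162/391; a_3 = 972/11339; a_4 = 4374/396865


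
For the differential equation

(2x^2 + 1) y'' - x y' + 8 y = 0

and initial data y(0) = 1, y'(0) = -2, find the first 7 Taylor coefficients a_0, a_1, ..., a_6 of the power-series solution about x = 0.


Ansatz: y(x) = sum_{n>=0} a_n x^n, so y'(x) = sum_{n>=1} n a_n x^(n-1) and y''(x) = sum_{n>=2} n(n-1) a_n x^(n-2).
Substitute into P(x) y'' + Q(x) y' + R(x) y = 0 with P(x) = 2x^2 + 1, Q(x) = -x, R(x) = 8, and match powers of x.
Initial conditions: a_0 = 1, a_1 = -2.
Setting the coefficient of each power of x to zero and solving order by order (substituting the coefficients already found):
  x^0: 2 a_2 + 8 a_0 = 0  ->  2 a_2 = -8 a_0 = -8  ->  a_2 = -4
  x^1: 6 a_3 + 7 a_1 = 0  ->  6 a_3 = -7 a_1 = 14  ->  a_3 = 7/3
  x^2: 12 a_4 + 10 a_2 = 0  ->  12 a_4 = -10 a_2 = 40  ->  a_4 = 10/3
  x^3: 20 a_5 + 17 a_3 = 0  ->  20 a_5 = -17 a_3 = -119/3  ->  a_5 = -119/60
  x^4: 30 a_6 + 28 a_4 = 0  ->  30 a_6 = -28 a_4 = -280/3  ->  a_6 = -28/9
Truncated series: y(x) = 1 - 2 x - 4 x^2 + (7/3) x^3 + (10/3) x^4 - (119/60) x^5 - (28/9) x^6 + O(x^7).

a_0 = 1; a_1 = -2; a_2 = -4; a_3 = 7/3; a_4 = 10/3; a_5 = -119/60; a_6 = -28/9


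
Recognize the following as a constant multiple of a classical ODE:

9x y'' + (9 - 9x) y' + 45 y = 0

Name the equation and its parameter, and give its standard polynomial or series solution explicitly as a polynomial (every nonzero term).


All three coefficients share the factor 9; dividing through by 9 gives  x y'' + (1 - x) y' + 5 y = 0.
This matches the Laguerre equation x y'' + (1 - x) y' + n y = 0 with n = 5; the polynomial solution is L_5(x).
With y = sum_k a_k x^k, matching x^k gives (k+1)k a_{k+1} + (k+1) a_{k+1} - k a_k + n a_k = 0, i.e. (k+1)^2 a_{k+1} = (k - n) a_k = (k - 5) a_k. The right side vanishes at k = 5, so the series terminates at degree 5.
Standard normalization L_n(0) = 1 gives a_0 = 1. Work upward with a_{k+1} = (k - 5) a_k / (k+1)^2:
  a_1 = (0 - 5)(1) / 1^2 = -5/1 = -5
  a_2 = (1 - 5)(-5) / 2^2 = 20/4 = 5
  a_3 = (2 - 5)(5) / 3^2 = -15/9 = -5/3
  a_4 = (3 - 5)(-5/3) / 4^2 = (10/3)/16 = 5/24
  a_5 = (4 - 5)(5/24) / 5^2 = (-5/24)/25 = -1/120
Hence L_5(x) = -x^5/120 + 5 x^4/24 - 5 x^3/3 + 5 x^2 - 5 x + 1.

L_5(x); series = -x^5/120 + 5 x^4/24 - 5 x^3/3 + 5 x^2 - 5 x + 1


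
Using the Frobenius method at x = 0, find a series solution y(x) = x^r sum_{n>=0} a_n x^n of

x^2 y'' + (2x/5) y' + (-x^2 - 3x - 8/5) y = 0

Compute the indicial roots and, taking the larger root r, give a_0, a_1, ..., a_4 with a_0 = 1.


Write in Frobenius form y'' + (p(x)/x) y' + (q(x)/x^2) y = 0:
  p(x) = 2/5,  q(x) = -x^2 - 3x - 8/5.
Indicial equation: r(r-1) + (2/5) r + (-8/5) = 0 -> roots r_1 = 8/5, r_2 = -1.
Take r = r_1 = 8/5. Let y(x) = x^r sum_{n>=0} a_n x^n with a_0 = 1.
Substitute y = x^r sum a_n x^n and match x^{r+n}. The recurrence is
  D(n) a_n - 3 a_{n-1} - 1 a_{n-2} = 0,  where D(n) = (r+n)(r+n-1) + (2/5)(r+n) + (-8/5).
  a_n = [3 a_{n-1} + 1 a_{n-2}] / D(n).
Since the indicial polynomial factors as (r - r_1)(r - r_2), D(n) = (r_1 + n - r_1)(r_1 + n - r_2) = n(n + 13/5).
Evaluating step by step (a_0 = 1):
  n = 1: D(1) = 1(1 + 13/5) = 18/5; numerator = 3(1) = 3; a_1 = (3)/(18/5) = 5/6
  n = 2: D(2) = 2(2 + 13/5) = 46/5; numerator = 3(5/6) + 1(1) = 7/2; a_2 = (7/2)/(46/5) = 35/92
  n = 3: D(3) = 3(3 + 13/5) = 84/5; numerator = 3(35/92) + 1(5/6) = 545/276; a_3 = (545/276)/(84/5) = 2725/23184
  n = 4: D(4) = 4(4 + 13/5) = 132/5; numerator = 3(2725/23184) + 1(35/92) = 5665/7728; a_4 = (5665/7728)/(132/5) = 2575/92736

r = 8/5; a_0 = 1; a_1 = 5/6; a_2 = 35/92; a_3 = 2725/23184; a_4 = 2575/92736


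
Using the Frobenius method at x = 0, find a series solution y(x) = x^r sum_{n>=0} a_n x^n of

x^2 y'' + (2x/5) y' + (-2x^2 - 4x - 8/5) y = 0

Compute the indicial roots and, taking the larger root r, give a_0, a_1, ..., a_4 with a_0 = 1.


Write in Frobenius form y'' + (p(x)/x) y' + (q(x)/x^2) y = 0:
  p(x) = 2/5,  q(x) = -2x^2 - 4x - 8/5.
Indicial equation: r(r-1) + (2/5) r + (-8/5) = 0 -> roots r_1 = 8/5, r_2 = -1.
Take r = r_1 = 8/5. Let y(x) = x^r sum_{n>=0} a_n x^n with a_0 = 1.
Substitute y = x^r sum a_n x^n and match x^{r+n}. The recurrence is
  D(n) a_n - 4 a_{n-1} - 2 a_{n-2} = 0,  where D(n) = (r+n)(r+n-1) + (2/5)(r+n) + (-8/5).
  a_n = [4 a_{n-1} + 2 a_{n-2}] / D(n).
Since the indicial polynomial factors as (r - r_1)(r - r_2), D(n) = (r_1 + n - r_1)(r_1 + n - r_2) = n(n + 13/5).
Evaluating step by step (a_0 = 1):
  n = 1: D(1) = 1(1 + 13/5) = 18/5; numerator = 4(1) = 4; a_1 = (4)/(18/5) = 10/9
  n = 2: D(2) = 2(2 + 13/5) = 46/5; numerator = 4(10/9) + 2(1) = 58/9; a_2 = (58/9)/(46/5) = 145/207
  n = 3: D(3) = 3(3 + 13/5) = 84/5; numerator = 4(145/207) + 2(10/9) = 1040/207; a_3 = (1040/207)/(84/5) = 1300/4347
  n = 4: D(4) = 4(4 + 13/5) = 132/5; numerator = 4(1300/4347) + 2(145/207) = 11290/4347; a_4 = (11290/4347)/(132/5) = 28225/286902

r = 8/5; a_0 = 1; a_1 = 10/9; a_2 = 145/207; a_3 = 1300/4347; a_4 = 28225/286902


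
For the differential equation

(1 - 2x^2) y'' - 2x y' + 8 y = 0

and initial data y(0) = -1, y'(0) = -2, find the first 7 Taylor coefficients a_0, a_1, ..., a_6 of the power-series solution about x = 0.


Ansatz: y(x) = sum_{n>=0} a_n x^n, so y'(x) = sum_{n>=1} n a_n x^(n-1) and y''(x) = sum_{n>=2} n(n-1) a_n x^(n-2).
Substitute into P(x) y'' + Q(x) y' + R(x) y = 0 with P(x) = 1 - 2x^2, Q(x) = -2x, R(x) = 8, and match powers of x.
Initial conditions: a_0 = -1, a_1 = -2.
Setting the coefficient of each power of x to zero and solving order by order (substituting the coefficients already found):
  x^0: 2 a_2 + 8 a_0 = 0  ->  2 a_2 = -8 a_0 = 8  ->  a_2 = 4
  x^1: 6 a_3 + 6 a_1 = 0  ->  6 a_3 = -6 a_1 = 12  ->  a_3 = 2
  x^2: 12 a_4 = 0  ->  a_4 = 0
  x^3: 20 a_5 - 10 a_3 = 0  ->  20 a_5 = 10 a_3 = 20  ->  a_5 = 1
  x^4: 30 a_6 - 24 a_4 = 0  ->  30 a_6 = 24 a_4 = 0  ->  a_6 = 0
Truncated series: y(x) = -1 - 2 x + 4 x^2 + 2 x^3 + x^5 + O(x^7).

a_0 = -1; a_1 = -2; a_2 = 4; a_3 = 2; a_4 = 0; a_5 = 1; a_6 = 0


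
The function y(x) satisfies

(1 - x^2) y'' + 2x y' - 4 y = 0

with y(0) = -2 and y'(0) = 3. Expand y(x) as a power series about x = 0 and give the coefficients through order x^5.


Ansatz: y(x) = sum_{n>=0} a_n x^n, so y'(x) = sum_{n>=1} n a_n x^(n-1) and y''(x) = sum_{n>=2} n(n-1) a_n x^(n-2).
Substitute into P(x) y'' + Q(x) y' + R(x) y = 0 with P(x) = 1 - x^2, Q(x) = 2x, R(x) = -4, and match powers of x.
Initial conditions: a_0 = -2, a_1 = 3.
Setting the coefficient of each power of x to zero and solving order by order (substituting the coefficients already found):
  x^0: 2 a_2 - 4 a_0 = 0  ->  2 a_2 = 4 a_0 = -8  ->  a_2 = -4
  x^1: 6 a_3 - 2 a_1 = 0  ->  6 a_3 = 2 a_1 = 6  ->  a_3 = 1
  x^2: 12 a_4 - 2 a_2 = 0  ->  12 a_4 = 2 a_2 = -8  ->  a_4 = -2/3
  x^3: 20 a_5 - 4 a_3 = 0  ->  20 a_5 = 4 a_3 = 4  ->  a_5 = 1/5
Truncated series: y(x) = -2 + 3 x - 4 x^2 + x^3 - (2/3) x^4 + (1/5) x^5 + O(x^6).

a_0 = -2; a_1 = 3; a_2 = -4; a_3 = 1; a_4 = -2/3; a_5 = 1/5


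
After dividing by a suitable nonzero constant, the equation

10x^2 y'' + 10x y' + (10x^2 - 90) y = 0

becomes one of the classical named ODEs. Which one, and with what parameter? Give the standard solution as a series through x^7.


All three coefficients share the factor 10; dividing through by 10 gives  x^2 y'' + x y' + (x^2 - 9) y = 0.
This matches the Bessel equation x^2 y'' + x y' + (x^2 - nu^2) y = 0 with nu^2 = 9, so nu = 3; the solution bounded at x = 0 is J_3(x).
Frobenius at x = 0: indicial roots ±nu; for r = nu the recurrence k(k + 2nu) c_k = -c_{k-2} gives the standard series J_nu(x) = sum_{k>=0} (-1)^k / (k! (k+nu)!) (x/2)^(2k+nu). Evaluate the first 3 terms:
  k = 0: (-1)^0 / (0! * 3! * 2^3) x^3 = 1/(1*6*8) x^3 = (1/48) x^3
  k = 1: (-1)^1 / (1! * 4! * 2^5) x^5 = -1/(1*24*32) x^5 = (-1/768) x^5
  k = 2: (-1)^2 / (2! * 5! * 2^7) x^7 = 1/(2*120*128) x^7 = (1/30720) x^7
Hence J_3(x) = x^7/30720 - x^5/768 + x^3/48 + ....

J_3(x); series = x^7/30720 - x^5/768 + x^3/48


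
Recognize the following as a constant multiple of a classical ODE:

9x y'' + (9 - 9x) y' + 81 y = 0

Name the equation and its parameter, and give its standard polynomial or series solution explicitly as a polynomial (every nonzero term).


All three coefficients share the factor 9; dividing through by 9 gives  x y'' + (1 - x) y' + 9 y = 0.
This matches the Laguerre equation x y'' + (1 - x) y' + n y = 0 with n = 9; the polynomial solution is L_9(x).
With y = sum_k a_k x^k, matching x^k gives (k+1)k a_{k+1} + (k+1) a_{k+1} - k a_k + n a_k = 0, i.e. (k+1)^2 a_{k+1} = (k - n) a_k = (k - 9) a_k. The right side vanishes at k = 9, so the series terminates at degree 9.
Standard normalization L_n(0) = 1 gives a_0 = 1. Work upward with a_{k+1} = (k - 9) a_k / (k+1)^2:
  a_1 = (0 - 9)(1) / 1^2 = -9/1 = -9
  a_2 = (1 - 9)(-9) / 2^2 = 72/4 = 18
  a_3 = (2 - 9)(18) / 3^2 = -126/9 = -14
  a_4 = (3 - 9)(-14) / 4^2 = 84/16 = 21/4
  a_5 = (4 - 9)(21/4) / 5^2 = (-105/4)/25 = -21/20
  a_6 = (5 - 9)(-21/20) / 6^2 = (21/5)/36 = 7/60
  a_7 = (6 - 9)(7/60) / 7^2 = (-7/20)/49 = -1/140
  a_8 = (7 - 9)(-1/140) / 8^2 = (1/70)/64 = 1/4480
  a_9 = (8 - 9)(1/4480) / 9^2 = (-1/4480)/81 = -1/362880
Hence L_9(x) = -x^9/362880 + x^8/4480 - x^7/140 + 7 x^6/60 - 21 x^5/20 + 21 x^4/4 - 14 x^3 + 18 x^2 - 9 x + 1.

L_9(x); series = -x^9/362880 + x^8/4480 - x^7/140 + 7 x^6/60 - 21 x^5/20 + 21 x^4/4 - 14 x^3 + 18 x^2 - 9 x + 1


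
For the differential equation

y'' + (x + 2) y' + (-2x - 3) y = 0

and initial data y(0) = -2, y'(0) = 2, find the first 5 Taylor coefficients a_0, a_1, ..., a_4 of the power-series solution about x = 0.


Ansatz: y(x) = sum_{n>=0} a_n x^n, so y'(x) = sum_{n>=1} n a_n x^(n-1) and y''(x) = sum_{n>=2} n(n-1) a_n x^(n-2).
Substitute into P(x) y'' + Q(x) y' + R(x) y = 0 with P(x) = 1, Q(x) = x + 2, R(x) = -2x - 3, and match powers of x.
Initial conditions: a_0 = -2, a_1 = 2.
Setting the coefficient of each power of x to zero and solving order by order (substituting the coefficients already found):
  x^0: 2 a_2 + 2 a_1 - 3 a_0 = 0  ->  2 a_2 = -2 a_1 + 3 a_0 = -10  ->  a_2 = -5
  x^1: 6 a_3 + 4 a_2 - 2 a_1 - 2 a_0 = 0  ->  6 a_3 = -4 a_2 + 2 a_1 + 2 a_0 = 20  ->  a_3 = 10/3
  x^2: 12 a_4 + 6 a_3 - a_2 - 2 a_1 = 0  ->  12 a_4 = -6 a_3 + a_2 + 2 a_1 = -21  ->  a_4 = -7/4
Truncated series: y(x) = -2 + 2 x - 5 x^2 + (10/3) x^3 - (7/4) x^4 + O(x^5).

a_0 = -2; a_1 = 2; a_2 = -5; a_3 = 10/3; a_4 = -7/4


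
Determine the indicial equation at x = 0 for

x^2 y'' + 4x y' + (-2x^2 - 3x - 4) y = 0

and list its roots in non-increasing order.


Divide by x^2 to reach normal form y'' + P_1(x) y' + P_2(x) y = 0 with P_1(x) = 4/x and P_2(x) = -2 - 3/x - 4/x^2.
x = 0 is a singular point because the y'-coefficient 4/x has a pole at x = 0 and the y-coefficient -2 - 3/x - 4/x^2 has a pole at x = 0.
It is a regular singular point because x P_1(x) = p(x) = 4 and x^2 P_2(x) = q(x) = -2x^2 - 3x - 4 are polynomials, hence analytic at x = 0.
p(0) = 4,  q(0) = -4.
Indicial equation: r(r-1) + p(0) r + q(0) = 0, i.e. r^2 + (p(0) - 1) r + q(0) = 0, i.e. r^2 + 3 r - 4 = 0.
Discriminant: (3)^2 - 4(-4) = 25, so r = (-3 ± 5)/2.
Solving: r_1 = 1, r_2 = -4.

indicial: r^2 + 3 r - 4 = 0; roots r_1 = 1, r_2 = -4


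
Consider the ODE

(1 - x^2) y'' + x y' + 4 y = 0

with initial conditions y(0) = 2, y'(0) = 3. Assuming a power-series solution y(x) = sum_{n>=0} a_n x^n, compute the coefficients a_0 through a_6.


Ansatz: y(x) = sum_{n>=0} a_n x^n, so y'(x) = sum_{n>=1} n a_n x^(n-1) and y''(x) = sum_{n>=2} n(n-1) a_n x^(n-2).
Substitute into P(x) y'' + Q(x) y' + R(x) y = 0 with P(x) = 1 - x^2, Q(x) = x, R(x) = 4, and match powers of x.
Initial conditions: a_0 = 2, a_1 = 3.
Setting the coefficient of each power of x to zero and solving order by order (substituting the coefficients already found):
  x^0: 2 a_2 + 4 a_0 = 0  ->  2 a_2 = -4 a_0 = -8  ->  a_2 = -4
  x^1: 6 a_3 + 5 a_1 = 0  ->  6 a_3 = -5 a_1 = -15  ->  a_3 = -5/2
  x^2: 12 a_4 + 4 a_2 = 0  ->  12 a_4 = -4 a_2 = 16  ->  a_4 = 4/3
  x^3: 20 a_5 + a_3 = 0  ->  20 a_5 = -a_3 = 5/2  ->  a_5 = 1/8
  x^4: 30 a_6 - 4 a_4 = 0  ->  30 a_6 = 4 a_4 = 16/3  ->  a_6 = 8/45
Truncated series: y(x) = 2 + 3 x - 4 x^2 - (5/2) x^3 + (4/3) x^4 + (1/8) x^5 + (8/45) x^6 + O(x^7).

a_0 = 2; a_1 = 3; a_2 = -4; a_3 = -5/2; a_4 = 4/3; a_5 = 1/8; a_6 = 8/45


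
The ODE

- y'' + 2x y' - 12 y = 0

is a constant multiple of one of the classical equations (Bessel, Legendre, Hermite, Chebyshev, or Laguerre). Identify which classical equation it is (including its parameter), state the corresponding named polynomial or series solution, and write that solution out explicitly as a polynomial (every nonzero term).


All three coefficients share the factor -1; dividing through by -1 gives  y'' - 2x y' + 12 y = 0.
This matches the Hermite equation y'' - 2x y' + 2n y = 0 with 2n = 12, so n = 6; the polynomial solution is H_6(x).
With y = sum_k a_k x^k, matching x^k gives (k+2)(k+1) a_{k+2} = 2(k - n) a_k = 2(k - 6) a_k. The right side vanishes at k = 6, so the series with the parity of 6 terminates at degree 6.
Standard normalization: leading coefficient of H_n is 2^n, so a_6 = 2^6 = 64. Work downward with a_k = (k+1)(k+2) a_{k+2} / (2(k - n)):
  a_4 = (5)(6)(64) / (2(4 - 6)) = 1920/(-4) = -480
  a_2 = (3)(4)(-480) / (2(2 - 6)) = -5760/(-8) = 720
  a_0 = (1)(2)(720) / (2(0 - 6)) = 1440/(-12) = -120
Hence H_6(x) = 64 x^6 - 480 x^4 + 720 x^2 - 120.

H_6(x); series = 64 x^6 - 480 x^4 + 720 x^2 - 120


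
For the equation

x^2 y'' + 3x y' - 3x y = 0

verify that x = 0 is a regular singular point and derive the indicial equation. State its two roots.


Divide by x^2 to reach normal form y'' + P_1(x) y' + P_2(x) y = 0 with P_1(x) = 3/x and P_2(x) = -3/x.
x = 0 is a singular point because the y'-coefficient 3/x has a pole at x = 0 and the y-coefficient -3/x has a pole at x = 0.
It is a regular singular point because x P_1(x) = p(x) = 3 and x^2 P_2(x) = q(x) = -3x are polynomials, hence analytic at x = 0.
p(0) = 3,  q(0) = 0.
Indicial equation: r(r-1) + p(0) r + q(0) = 0, i.e. r^2 + (p(0) - 1) r + q(0) = 0, i.e. r^2 + 2 r = 0.
Discriminant: (2)^2 - 4(0) = 4, so r = (-2 ± 2)/2.
Solving: r_1 = 0, r_2 = -2.

indicial: r^2 + 2 r = 0; roots r_1 = 0, r_2 = -2


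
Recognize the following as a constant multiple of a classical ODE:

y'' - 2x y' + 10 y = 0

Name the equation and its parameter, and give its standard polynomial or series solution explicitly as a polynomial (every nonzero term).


The equation is already in a standard form:  y'' - 2x y' + 10 y = 0.
This matches the Hermite equation y'' - 2x y' + 2n y = 0 with 2n = 10, so n = 5; the polynomial solution is H_5(x).
With y = sum_k a_k x^k, matching x^k gives (k+2)(k+1) a_{k+2} = 2(k - n) a_k = 2(k - 5) a_k. The right side vanishes at k = 5, so the series with the parity of 5 terminates at degree 5.
Standard normalization: leading coefficient of H_n is 2^n, so a_5 = 2^5 = 32. Work downward with a_k = (k+1)(k+2) a_{k+2} / (2(k - n)):
  a_3 = (4)(5)(32) / (2(3 - 5)) = 640/(-4) = -160
  a_1 = (2)(3)(-160) / (2(1 - 5)) = -960/(-8) = 120
Hence H_5(x) = 32 x^5 - 160 x^3 + 120 x.

H_5(x); series = 32 x^5 - 160 x^3 + 120 x


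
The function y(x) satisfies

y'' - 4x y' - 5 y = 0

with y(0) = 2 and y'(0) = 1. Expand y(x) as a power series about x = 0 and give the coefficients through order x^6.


Ansatz: y(x) = sum_{n>=0} a_n x^n, so y'(x) = sum_{n>=1} n a_n x^(n-1) and y''(x) = sum_{n>=2} n(n-1) a_n x^(n-2).
Substitute into P(x) y'' + Q(x) y' + R(x) y = 0 with P(x) = 1, Q(x) = -4x, R(x) = -5, and match powers of x.
Initial conditions: a_0 = 2, a_1 = 1.
Setting the coefficient of each power of x to zero and solving order by order (substituting the coefficients already found):
  x^0: 2 a_2 - 5 a_0 = 0  ->  2 a_2 = 5 a_0 = 10  ->  a_2 = 5
  x^1: 6 a_3 - 9 a_1 = 0  ->  6 a_3 = 9 a_1 = 9  ->  a_3 = 3/2
  x^2: 12 a_4 - 13 a_2 = 0  ->  12 a_4 = 13 a_2 = 65  ->  a_4 = 65/12
  x^3: 20 a_5 - 17 a_3 = 0  ->  20 a_5 = 17 a_3 = 51/2  ->  a_5 = 51/40
  x^4: 30 a_6 - 21 a_4 = 0  ->  30 a_6 = 21 a_4 = 455/4  ->  a_6 = 91/24
Truncated series: y(x) = 2 + x + 5 x^2 + (3/2) x^3 + (65/12) x^4 + (51/40) x^5 + (91/24) x^6 + O(x^7).

a_0 = 2; a_1 = 1; a_2 = 5; a_3 = 3/2; a_4 = 65/12; a_5 = 51/40; a_6 = 91/24


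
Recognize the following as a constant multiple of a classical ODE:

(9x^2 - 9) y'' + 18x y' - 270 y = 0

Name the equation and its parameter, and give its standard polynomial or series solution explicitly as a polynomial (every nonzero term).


All three coefficients share the factor -9; dividing through by -9 gives  (1 - x^2) y'' - 2x y' + 30 y = 0.
This matches the Legendre equation (1 - x^2) y'' - 2x y' + n(n+1) y = 0 (note the -2x y' term) with n(n+1) = 30, so n = 5; the polynomial solution is P_5(x).
With y = sum_k a_k x^k, matching x^k gives (k+2)(k+1) a_{k+2} = [k(k+1) - n(n+1)] a_k = (k - 5)(k + 6) a_k. The right side vanishes at k = 5, so the series with the parity of 5 terminates at degree 5.
Standard normalization (P_n(1) = 1): leading coefficient (2n)!/(2^n (n!)^2) = 3628800/(32*14400) = 63/8, so a_5 = 63/8. Work downward with a_k = (k+1)(k+2) a_{k+2} / ((k - 5)(k + 6)):
  a_3 = (4)(5)(63/8) / ((3 - 5)(3 + 6)) = (315/2)/(-18) = -35/4
  a_1 = (2)(3)(-35/4) / ((1 - 5)(1 + 6)) = (-105/2)/(-28) = 15/8
Hence P_5(x) = 63 x^5/8 - 35 x^3/4 + 15 x/8.

P_5(x); series = 63 x^5/8 - 35 x^3/4 + 15 x/8


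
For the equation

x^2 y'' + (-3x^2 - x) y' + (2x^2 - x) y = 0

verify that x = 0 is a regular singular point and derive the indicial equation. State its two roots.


Divide by x^2 to reach normal form y'' + P_1(x) y' + P_2(x) y = 0 with P_1(x) = -3 - 1/x and P_2(x) = 2 - 1/x.
x = 0 is a singular point because the y'-coefficient -3 - 1/x has a pole at x = 0 and the y-coefficient 2 - 1/x has a pole at x = 0.
It is a regular singular point because x P_1(x) = p(x) = -3x - 1 and x^2 P_2(x) = q(x) = 2x^2 - x are polynomials, hence analytic at x = 0.
p(0) = -1,  q(0) = 0.
Indicial equation: r(r-1) + p(0) r + q(0) = 0, i.e. r^2 + (p(0) - 1) r + q(0) = 0, i.e. r^2 - 2 r = 0.
Discriminant: (-2)^2 - 4(0) = 4, so r = (2 ± 2)/2.
Solving: r_1 = 2, r_2 = 0.

indicial: r^2 - 2 r = 0; roots r_1 = 2, r_2 = 0


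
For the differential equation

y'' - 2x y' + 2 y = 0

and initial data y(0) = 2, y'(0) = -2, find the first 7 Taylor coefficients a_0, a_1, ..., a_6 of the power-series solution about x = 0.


Ansatz: y(x) = sum_{n>=0} a_n x^n, so y'(x) = sum_{n>=1} n a_n x^(n-1) and y''(x) = sum_{n>=2} n(n-1) a_n x^(n-2).
Substitute into P(x) y'' + Q(x) y' + R(x) y = 0 with P(x) = 1, Q(x) = -2x, R(x) = 2, and match powers of x.
Initial conditions: a_0 = 2, a_1 = -2.
Setting the coefficient of each power of x to zero and solving order by order (substituting the coefficients already found):
  x^0: 2 a_2 + 2 a_0 = 0  ->  2 a_2 = -2 a_0 = -4  ->  a_2 = -2
  x^1: 6 a_3 = 0  ->  a_3 = 0
  x^2: 12 a_4 - 2 a_2 = 0  ->  12 a_4 = 2 a_2 = -4  ->  a_4 = -1/3
  x^3: 20 a_5 - 4 a_3 = 0  ->  20 a_5 = 4 a_3 = 0  ->  a_5 = 0
  x^4: 30 a_6 - 6 a_4 = 0  ->  30 a_6 = 6 a_4 = -2  ->  a_6 = -1/15
Truncated series: y(x) = 2 - 2 x - 2 x^2 - (1/3) x^4 - (1/15) x^6 + O(x^7).

a_0 = 2; a_1 = -2; a_2 = -2; a_3 = 0; a_4 = -1/3; a_5 = 0; a_6 = -1/15


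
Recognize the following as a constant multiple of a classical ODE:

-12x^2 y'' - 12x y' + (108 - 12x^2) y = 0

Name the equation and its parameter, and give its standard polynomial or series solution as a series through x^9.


All three coefficients share the factor -12; dividing through by -12 gives  x^2 y'' + x y' + (x^2 - 9) y = 0.
This matches the Bessel equation x^2 y'' + x y' + (x^2 - nu^2) y = 0 with nu^2 = 9, so nu = 3; the solution bounded at x = 0 is J_3(x).
Frobenius at x = 0: indicial roots ±nu; for r = nu the recurrence k(k + 2nu) c_k = -c_{k-2} gives the standard series J_nu(x) = sum_{k>=0} (-1)^k / (k! (k+nu)!) (x/2)^(2k+nu). Evaluate the first 4 terms:
  k = 0: (-1)^0 / (0! * 3! * 2^3) x^3 = 1/(1*6*8) x^3 = (1/48) x^3
  k = 1: (-1)^1 / (1! * 4! * 2^5) x^5 = -1/(1*24*32) x^5 = (-1/768) x^5
  k = 2: (-1)^2 / (2! * 5! * 2^7) x^7 = 1/(2*120*128) x^7 = (1/30720) x^7
  k = 3: (-1)^3 / (3! * 6! * 2^9) x^9 = -1/(6*720*512) x^9 = (-1/2211840) x^9
Hence J_3(x) = -x^9/2211840 + x^7/30720 - x^5/768 + x^3/48 + ....

J_3(x); series = -x^9/2211840 + x^7/30720 - x^5/768 + x^3/48


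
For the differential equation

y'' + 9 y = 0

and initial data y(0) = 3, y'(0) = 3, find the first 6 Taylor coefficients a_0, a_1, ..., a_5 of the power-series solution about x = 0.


Ansatz: y(x) = sum_{n>=0} a_n x^n, so y'(x) = sum_{n>=1} n a_n x^(n-1) and y''(x) = sum_{n>=2} n(n-1) a_n x^(n-2).
Substitute into P(x) y'' + Q(x) y' + R(x) y = 0 with P(x) = 1, Q(x) = 0, R(x) = 9, and match powers of x.
Initial conditions: a_0 = 3, a_1 = 3.
Setting the coefficient of each power of x to zero and solving order by order (substituting the coefficients already found):
  x^0: 2 a_2 + 9 a_0 = 0  ->  2 a_2 = -9 a_0 = -27  ->  a_2 = -27/2
  x^1: 6 a_3 + 9 a_1 = 0  ->  6 a_3 = -9 a_1 = -27  ->  a_3 = -9/2
  x^2: 12 a_4 + 9 a_2 = 0  ->  12 a_4 = -9 a_2 = 243/2  ->  a_4 = 81/8
  x^3: 20 a_5 + 9 a_3 = 0  ->  20 a_5 = -9 a_3 = 81/2  ->  a_5 = 81/40
Truncated series: y(x) = 3 + 3 x - (27/2) x^2 - (9/2) x^3 + (81/8) x^4 + (81/40) x^5 + O(x^6).

a_0 = 3; a_1 = 3; a_2 = -27/2; a_3 = -9/2; a_4 = 81/8; a_5 = 81/40


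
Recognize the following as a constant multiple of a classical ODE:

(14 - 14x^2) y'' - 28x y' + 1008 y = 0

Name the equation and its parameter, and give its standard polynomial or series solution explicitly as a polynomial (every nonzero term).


All three coefficients share the factor 14; dividing through by 14 gives  (1 - x^2) y'' - 2x y' + 72 y = 0.
This matches the Legendre equation (1 - x^2) y'' - 2x y' + n(n+1) y = 0 (note the -2x y' term) with n(n+1) = 72, so n = 8; the polynomial solution is P_8(x).
With y = sum_k a_k x^k, matching x^k gives (k+2)(k+1) a_{k+2} = [k(k+1) - n(n+1)] a_k = (k - 8)(k + 9) a_k. The right side vanishes at k = 8, so the series with the parity of 8 terminates at degree 8.
Standard normalization (P_n(1) = 1): leading coefficient (2n)!/(2^n (n!)^2) = 20922789888000/(256*1625702400) = 6435/128, so a_8 = 6435/128. Work downward with a_k = (k+1)(k+2) a_{k+2} / ((k - 8)(k + 9)):
  a_6 = (7)(8)(6435/128) / ((6 - 8)(6 + 9)) = (45045/16)/(-30) = -3003/32
  a_4 = (5)(6)(-3003/32) / ((4 - 8)(4 + 9)) = (-45045/16)/(-52) = 3465/64
  a_2 = (3)(4)(3465/64) / ((2 - 8)(2 + 9)) = (10395/16)/(-66) = -315/32
  a_0 = (1)(2)(-315/32) / ((0 - 8)(0 + 9)) = (-315/16)/(-72) = 35/128
Hence P_8(x) = 6435 x^8/128 - 3003 x^6/32 + 3465 x^4/64 - 315 x^2/32 + 35/128.

P_8(x); series = 6435 x^8/128 - 3003 x^6/32 + 3465 x^4/64 - 315 x^2/32 + 35/128


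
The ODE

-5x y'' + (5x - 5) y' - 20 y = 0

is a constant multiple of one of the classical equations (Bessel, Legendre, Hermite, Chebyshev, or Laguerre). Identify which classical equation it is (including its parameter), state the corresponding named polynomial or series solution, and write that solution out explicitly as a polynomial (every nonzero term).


All three coefficients share the factor -5; dividing through by -5 gives  x y'' + (1 - x) y' + 4 y = 0.
This matches the Laguerre equation x y'' + (1 - x) y' + n y = 0 with n = 4; the polynomial solution is L_4(x).
With y = sum_k a_k x^k, matching x^k gives (k+1)k a_{k+1} + (k+1) a_{k+1} - k a_k + n a_k = 0, i.e. (k+1)^2 a_{k+1} = (k - n) a_k = (k - 4) a_k. The right side vanishes at k = 4, so the series terminates at degree 4.
Standard normalization L_n(0) = 1 gives a_0 = 1. Work upward with a_{k+1} = (k - 4) a_k / (k+1)^2:
  a_1 = (0 - 4)(1) / 1^2 = -4/1 = -4
  a_2 = (1 - 4)(-4) / 2^2 = 12/4 = 3
  a_3 = (2 - 4)(3) / 3^2 = -6/9 = -2/3
  a_4 = (3 - 4)(-2/3) / 4^2 = (2/3)/16 = 1/24
Hence L_4(x) = x^4/24 - 2 x^3/3 + 3 x^2 - 4 x + 1.

L_4(x); series = x^4/24 - 2 x^3/3 + 3 x^2 - 4 x + 1


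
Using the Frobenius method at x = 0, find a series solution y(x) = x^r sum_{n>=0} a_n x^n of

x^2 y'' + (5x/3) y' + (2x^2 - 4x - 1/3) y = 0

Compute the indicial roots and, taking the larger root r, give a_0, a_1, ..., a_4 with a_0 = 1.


Write in Frobenius form y'' + (p(x)/x) y' + (q(x)/x^2) y = 0:
  p(x) = 5/3,  q(x) = 2x^2 - 4x - 1/3.
Indicial equation: r(r-1) + (5/3) r + (-1/3) = 0 -> roots r_1 = 1/3, r_2 = -1.
Take r = r_1 = 1/3. Let y(x) = x^r sum_{n>=0} a_n x^n with a_0 = 1.
Substitute y = x^r sum a_n x^n and match x^{r+n}. The recurrence is
  D(n) a_n - 4 a_{n-1} + 2 a_{n-2} = 0,  where D(n) = (r+n)(r+n-1) + (5/3)(r+n) + (-1/3).
  a_n = [4 a_{n-1} - 2 a_{n-2}] / D(n).
Since the indicial polynomial factors as (r - r_1)(r - r_2), D(n) = (r_1 + n - r_1)(r_1 + n - r_2) = n(n + 4/3).
Evaluating step by step (a_0 = 1):
  n = 1: D(1) = 1(1 + 4/3) = 7/3; numerator = 4(1) = 4; a_1 = (4)/(7/3) = 12/7
  n = 2: D(2) = 2(2 + 4/3) = 20/3; numerator = 4(12/7) - 2(1) = 34/7; a_2 = (34/7)/(20/3) = 51/70
  n = 3: D(3) = 3(3 + 4/3) = 13; numerator = 4(51/70) - 2(12/7) = -18/35; a_3 = (-18/35)/(13) = -18/455
  n = 4: D(4) = 4(4 + 4/3) = 64/3; numerator = 4(-18/455) - 2(51/70) = -21/13; a_4 = (-21/13)/(64/3) = -63/832

r = 1/3; a_0 = 1; a_1 = 12/7; a_2 = 51/70; a_3 = -18/455; a_4 = -63/832


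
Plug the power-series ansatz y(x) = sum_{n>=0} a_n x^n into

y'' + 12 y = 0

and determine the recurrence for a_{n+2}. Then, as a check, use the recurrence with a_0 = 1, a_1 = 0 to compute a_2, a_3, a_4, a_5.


Substitute y = sum_n a_n x^n into y'' + (const) y = 0.
y''(x) = sum_{n>=0} (n+2)(n+1) a_{n+2} x^n.
The ODE becomes sum_n [(n+2)(n+1) a_{n+2} + 12 a_n] x^n = 0.
Setting each coefficient to zero gives the recurrence:
  (n+2)(n+1) a_{n+2} + 12 a_n = 0,
  a_{n+2} = -12 / ((n+1)(n+2)) a_n.

Check with a_0 = 1, a_1 = 0 (apply the recurrence for n = 0, 1, 2, 3): a_0 = 1, a_1 = 0, a_2 = -6, a_3 = 0, a_4 = 6, a_5 = 0.

a_{n+2} = -12/((n+1)(n+2)) * a_n; check: a_0 = 1, a_1 = 0, a_2 = -6, a_3 = 0, a_4 = 6, a_5 = 0


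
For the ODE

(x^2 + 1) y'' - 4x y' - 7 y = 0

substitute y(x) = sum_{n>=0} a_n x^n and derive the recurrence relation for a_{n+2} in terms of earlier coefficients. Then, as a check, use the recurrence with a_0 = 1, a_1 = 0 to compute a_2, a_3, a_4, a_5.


Substitute y = sum_n a_n x^n.
(1 + 1 x^2) y'' contributes (n+2)(n+1) a_{n+2} + n(n-1) a_n at x^n.
-4 x y'(x) contributes -4 n a_n at x^n.
-7 y(x) contributes -7 a_n at x^n.
Matching x^n: (n+2)(n+1) a_{n+2} + (n(n-1) - 4 n - 7) a_n = 0.
Thus a_{n+2} = (-n(n-1) + 4 n + 7) / ((n+1)(n+2)) * a_n.

Check with a_0 = 1, a_1 = 0 (apply the recurrence for n = 0, 1, 2, 3): a_0 = 1, a_1 = 0, a_2 = 7/2, a_3 = 0, a_4 = 91/24, a_5 = 0.

a_(n+2) = (-n(n-1) + 4 n + 7) / ((n+1)(n+2)) * a_n; check: a_0 = 1, a_1 = 0, a_2 = 7/2, a_3 = 0, a_4 = 91/24, a_5 = 0


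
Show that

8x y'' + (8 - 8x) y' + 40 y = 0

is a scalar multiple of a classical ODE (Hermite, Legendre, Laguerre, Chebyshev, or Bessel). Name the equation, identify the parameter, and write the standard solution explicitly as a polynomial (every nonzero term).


All three coefficients share the factor 8; dividing through by 8 gives  x y'' + (1 - x) y' + 5 y = 0.
This matches the Laguerre equation x y'' + (1 - x) y' + n y = 0 with n = 5; the polynomial solution is L_5(x).
With y = sum_k a_k x^k, matching x^k gives (k+1)k a_{k+1} + (k+1) a_{k+1} - k a_k + n a_k = 0, i.e. (k+1)^2 a_{k+1} = (k - n) a_k = (k - 5) a_k. The right side vanishes at k = 5, so the series terminates at degree 5.
Standard normalization L_n(0) = 1 gives a_0 = 1. Work upward with a_{k+1} = (k - 5) a_k / (k+1)^2:
  a_1 = (0 - 5)(1) / 1^2 = -5/1 = -5
  a_2 = (1 - 5)(-5) / 2^2 = 20/4 = 5
  a_3 = (2 - 5)(5) / 3^2 = -15/9 = -5/3
  a_4 = (3 - 5)(-5/3) / 4^2 = (10/3)/16 = 5/24
  a_5 = (4 - 5)(5/24) / 5^2 = (-5/24)/25 = -1/120
Hence L_5(x) = -x^5/120 + 5 x^4/24 - 5 x^3/3 + 5 x^2 - 5 x + 1.

L_5(x); series = -x^5/120 + 5 x^4/24 - 5 x^3/3 + 5 x^2 - 5 x + 1


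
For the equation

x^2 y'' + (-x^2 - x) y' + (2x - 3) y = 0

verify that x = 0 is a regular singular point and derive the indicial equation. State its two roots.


Divide by x^2 to reach normal form y'' + P_1(x) y' + P_2(x) y = 0 with P_1(x) = -1 - 1/x and P_2(x) = 2/x - 3/x^2.
x = 0 is a singular point because the y'-coefficient -1 - 1/x has a pole at x = 0 and the y-coefficient 2/x - 3/x^2 has a pole at x = 0.
It is a regular singular point because x P_1(x) = p(x) = -x - 1 and x^2 P_2(x) = q(x) = 2x - 3 are polynomials, hence analytic at x = 0.
p(0) = -1,  q(0) = -3.
Indicial equation: r(r-1) + p(0) r + q(0) = 0, i.e. r^2 + (p(0) - 1) r + q(0) = 0, i.e. r^2 - 2 r - 3 = 0.
Discriminant: (-2)^2 - 4(-3) = 16, so r = (2 ± 4)/2.
Solving: r_1 = 3, r_2 = -1.

indicial: r^2 - 2 r - 3 = 0; roots r_1 = 3, r_2 = -1


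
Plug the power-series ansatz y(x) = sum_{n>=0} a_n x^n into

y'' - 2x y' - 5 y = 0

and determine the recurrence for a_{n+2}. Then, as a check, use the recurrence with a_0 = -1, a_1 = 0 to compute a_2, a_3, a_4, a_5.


Substitute y = sum_n a_n x^n.
y''(x) has coefficient (n+2)(n+1) a_{n+2} at x^n;
-2 x y'(x) has coefficient -2 n a_n at x^n (shift);
-5 y(x) has coefficient -5 a_n at x^n.
Matching x^n: (n+2)(n+1) a_{n+2} + (-2n - 5) a_n = 0.
Thus a_{n+2} = (2n + 5) / ((n+1)(n+2)) * a_n.

Check with a_0 = -1, a_1 = 0 (apply the recurrence for n = 0, 1, 2, 3): a_0 = -1, a_1 = 0, a_2 = -5/2, a_3 = 0, a_4 = -15/8, a_5 = 0.

a_(n+2) = (2n + 5) / ((n+1)(n+2)) * a_n; check: a_0 = -1, a_1 = 0, a_2 = -5/2, a_3 = 0, a_4 = -15/8, a_5 = 0


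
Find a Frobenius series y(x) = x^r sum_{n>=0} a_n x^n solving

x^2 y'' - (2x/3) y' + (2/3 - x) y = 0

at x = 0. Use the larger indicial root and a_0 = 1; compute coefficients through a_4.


Write in Frobenius form y'' + (p(x)/x) y' + (q(x)/x^2) y = 0:
  p(x) = -2/3,  q(x) = 2/3 - x.
Indicial equation: r(r-1) + (-2/3) r + (2/3) = 0 -> roots r_1 = 1, r_2 = 2/3.
Take r = r_1 = 1. Let y(x) = x^r sum_{n>=0} a_n x^n with a_0 = 1.
Substitute y = x^r sum a_n x^n and match x^{r+n}. The recurrence is
  D(n) a_n - 1 a_{n-1} = 0,  where D(n) = (r+n)(r+n-1) + (-2/3)(r+n) + (2/3).
  a_n = 1 / D(n) * a_{n-1}.
Since the indicial polynomial factors as (r - r_1)(r - r_2), D(n) = (r_1 + n - r_1)(r_1 + n - r_2) = n(n + 1/3).
Evaluating step by step (a_0 = 1):
  n = 1: D(1) = 1(1 + 1/3) = 4/3; numerator = 1(1) = 1; a_1 = (1)/(4/3) = 3/4
  n = 2: D(2) = 2(2 + 1/3) = 14/3; numerator = 1(3/4) = 3/4; a_2 = (3/4)/(14/3) = 9/56
  n = 3: D(3) = 3(3 + 1/3) = 10; numerator = 1(9/56) = 9/56; a_3 = (9/56)/(10) = 9/560
  n = 4: D(4) = 4(4 + 1/3) = 52/3; numerator = 1(9/560) = 9/560; a_4 = (9/560)/(52/3) = 27/29120

r = 1; a_0 = 1; a_1 = 3/4; a_2 = 9/56; a_3 = 9/560; a_4 = 27/29120


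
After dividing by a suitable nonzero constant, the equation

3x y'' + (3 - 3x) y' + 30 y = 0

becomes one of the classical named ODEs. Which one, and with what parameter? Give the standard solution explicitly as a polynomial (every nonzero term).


All three coefficients share the factor 3; dividing through by 3 gives  x y'' + (1 - x) y' + 10 y = 0.
This matches the Laguerre equation x y'' + (1 - x) y' + n y = 0 with n = 10; the polynomial solution is L_10(x).
With y = sum_k a_k x^k, matching x^k gives (k+1)k a_{k+1} + (k+1) a_{k+1} - k a_k + n a_k = 0, i.e. (k+1)^2 a_{k+1} = (k - n) a_k = (k - 10) a_k. The right side vanishes at k = 10, so the series terminates at degree 10.
Standard normalization L_n(0) = 1 gives a_0 = 1. Work upward with a_{k+1} = (k - 10) a_k / (k+1)^2:
  a_1 = (0 - 10)(1) / 1^2 = -10/1 = -10
  a_2 = (1 - 10)(-10) / 2^2 = 90/4 = 45/2
  a_3 = (2 - 10)(45/2) / 3^2 = -180/9 = -20
  a_4 = (3 - 10)(-20) / 4^2 = 140/16 = 35/4
  a_5 = (4 - 10)(35/4) / 5^2 = (-105/2)/25 = -21/10
  a_6 = (5 - 10)(-21/10) / 6^2 = (21/2)/36 = 7/24
  a_7 = (6 - 10)(7/24) / 7^2 = (-7/6)/49 = -1/42
  a_8 = (7 - 10)(-1/42) / 8^2 = (1/14)/64 = 1/896
  a_9 = (8 - 10)(1/896) / 9^2 = (-1/448)/81 = -1/36288
  a_10 = (9 - 10)(-1/36288) / 10^2 = (1/36288)/100 = 1/3628800
Hence L_10(x) = x^10/3628800 - x^9/36288 + x^8/896 - x^7/42 + 7 x^6/24 - 21 x^5/10 + 35 x^4/4 - 20 x^3 + 45 x^2/2 - 10 x + 1.

L_10(x); series = x^10/3628800 - x^9/36288 + x^8/896 - x^7/42 + 7 x^6/24 - 21 x^5/10 + 35 x^4/4 - 20 x^3 + 45 x^2/2 - 10 x + 1


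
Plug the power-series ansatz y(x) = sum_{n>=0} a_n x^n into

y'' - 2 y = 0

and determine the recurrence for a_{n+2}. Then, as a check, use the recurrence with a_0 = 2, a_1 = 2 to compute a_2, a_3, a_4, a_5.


Substitute y = sum_n a_n x^n into y'' + (const) y = 0.
y''(x) = sum_{n>=0} (n+2)(n+1) a_{n+2} x^n.
The ODE becomes sum_n [(n+2)(n+1) a_{n+2} - 2 a_n] x^n = 0.
Setting each coefficient to zero gives the recurrence:
  (n+2)(n+1) a_{n+2} - 2 a_n = 0,
  a_{n+2} = 2 / ((n+1)(n+2)) a_n.

Check with a_0 = 2, a_1 = 2 (apply the recurrence for n = 0, 1, 2, 3): a_0 = 2, a_1 = 2, a_2 = 2, a_3 = 2/3, a_4 = 1/3, a_5 = 1/15.

a_{n+2} = 2/((n+1)(n+2)) * a_n; check: a_0 = 2, a_1 = 2, a_2 = 2, a_3 = 2/3, a_4 = 1/3, a_5 = 1/15
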